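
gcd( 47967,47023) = 59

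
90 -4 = 86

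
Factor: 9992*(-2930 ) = - 2^4*5^1 * 293^1*1249^1 = -  29276560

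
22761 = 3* 7587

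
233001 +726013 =959014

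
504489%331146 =173343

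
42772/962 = 578/13=44.46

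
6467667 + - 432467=6035200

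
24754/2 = 12377 = 12377.00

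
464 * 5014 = 2326496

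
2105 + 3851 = 5956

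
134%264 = 134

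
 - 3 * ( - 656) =1968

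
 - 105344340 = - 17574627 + -87769713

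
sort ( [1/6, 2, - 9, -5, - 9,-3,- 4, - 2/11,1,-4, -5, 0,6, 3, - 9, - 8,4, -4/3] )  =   [ - 9,- 9,- 9, - 8, - 5 , -5,- 4 , - 4, - 3 ,  -  4/3,-2/11,0,1/6,  1,2,3,4,  6] 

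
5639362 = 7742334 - 2102972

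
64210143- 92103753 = - 27893610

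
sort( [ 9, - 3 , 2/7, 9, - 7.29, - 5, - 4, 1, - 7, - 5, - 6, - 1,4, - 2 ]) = [ - 7.29, - 7,- 6, - 5,-5, - 4 , - 3,-2, - 1,2/7,1, 4,9, 9 ]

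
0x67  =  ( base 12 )87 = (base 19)58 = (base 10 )103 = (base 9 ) 124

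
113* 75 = 8475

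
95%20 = 15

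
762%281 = 200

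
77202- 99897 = - 22695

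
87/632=87/632 = 0.14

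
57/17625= 19/5875 = 0.00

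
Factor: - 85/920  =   - 17/184 = - 2^( - 3)*17^1 * 23^( -1) 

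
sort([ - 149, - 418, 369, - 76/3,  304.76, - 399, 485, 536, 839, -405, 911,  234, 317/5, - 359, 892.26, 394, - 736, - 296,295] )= [  -  736,-418, - 405, - 399, - 359  ,-296,-149, - 76/3,317/5,234,295, 304.76, 369,394,485, 536, 839, 892.26 , 911 ] 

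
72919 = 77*947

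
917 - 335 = 582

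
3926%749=181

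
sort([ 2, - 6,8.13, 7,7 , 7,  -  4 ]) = [-6,-4, 2, 7,7,7 , 8.13]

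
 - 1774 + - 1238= - 3012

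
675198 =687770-12572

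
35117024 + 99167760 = 134284784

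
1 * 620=620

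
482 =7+475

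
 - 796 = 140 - 936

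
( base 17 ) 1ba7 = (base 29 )9O4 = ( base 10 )8269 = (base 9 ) 12307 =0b10000001001101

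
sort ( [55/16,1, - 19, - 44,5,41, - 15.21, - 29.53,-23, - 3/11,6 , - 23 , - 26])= [  -  44, -29.53, - 26, - 23, - 23, -19, - 15.21,-3/11, 1, 55/16,5,6, 41]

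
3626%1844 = 1782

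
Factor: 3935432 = 2^3* 17^1* 19^1*1523^1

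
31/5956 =31/5956 = 0.01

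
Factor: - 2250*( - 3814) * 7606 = 2^3*3^2*5^3*1907^1*3803^1 = 65270889000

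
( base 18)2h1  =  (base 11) 799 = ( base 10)955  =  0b1110111011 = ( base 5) 12310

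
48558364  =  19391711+29166653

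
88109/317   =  277 + 300/317 = 277.95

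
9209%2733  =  1010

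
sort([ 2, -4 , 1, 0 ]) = [ - 4, 0, 1,2]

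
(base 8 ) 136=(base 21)4a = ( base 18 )54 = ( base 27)3d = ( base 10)94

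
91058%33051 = 24956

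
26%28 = 26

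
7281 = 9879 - 2598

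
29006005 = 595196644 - 566190639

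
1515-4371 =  - 2856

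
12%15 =12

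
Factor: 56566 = 2^1*28283^1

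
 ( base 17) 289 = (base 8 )1323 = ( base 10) 723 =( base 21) 1D9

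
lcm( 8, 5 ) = 40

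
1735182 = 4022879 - 2287697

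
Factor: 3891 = 3^1*1297^1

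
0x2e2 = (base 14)3aa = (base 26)12A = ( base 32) N2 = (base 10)738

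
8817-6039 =2778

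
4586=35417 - 30831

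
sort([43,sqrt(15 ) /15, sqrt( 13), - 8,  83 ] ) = [ - 8, sqrt(15)/15,sqrt( 13 ), 43, 83]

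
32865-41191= -8326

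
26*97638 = 2538588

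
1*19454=19454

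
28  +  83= 111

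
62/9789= 62/9789 =0.01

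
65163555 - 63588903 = 1574652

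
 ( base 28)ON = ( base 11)582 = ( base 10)695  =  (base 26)10J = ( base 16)2B7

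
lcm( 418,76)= 836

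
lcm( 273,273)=273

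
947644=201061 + 746583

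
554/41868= 277/20934 = 0.01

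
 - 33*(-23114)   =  762762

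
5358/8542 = 2679/4271 = 0.63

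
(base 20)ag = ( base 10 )216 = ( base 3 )22000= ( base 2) 11011000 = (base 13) 138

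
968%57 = 56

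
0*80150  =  0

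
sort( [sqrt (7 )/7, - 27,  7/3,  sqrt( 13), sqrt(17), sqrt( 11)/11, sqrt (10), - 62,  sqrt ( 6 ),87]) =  [-62 , - 27,sqrt( 11)/11, sqrt(7 )/7, 7/3, sqrt( 6 ), sqrt(10 ), sqrt( 13), sqrt(17), 87]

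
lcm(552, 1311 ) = 10488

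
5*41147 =205735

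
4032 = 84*48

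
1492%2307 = 1492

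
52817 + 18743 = 71560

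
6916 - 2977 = 3939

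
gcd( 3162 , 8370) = 186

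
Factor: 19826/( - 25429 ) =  - 46/59 = - 2^1*23^1 * 59^( - 1)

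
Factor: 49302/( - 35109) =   -  66/47 = - 2^1*3^1*11^1  *  47^( - 1)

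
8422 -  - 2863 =11285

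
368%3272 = 368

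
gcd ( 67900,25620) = 140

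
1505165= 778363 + 726802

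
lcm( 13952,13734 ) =878976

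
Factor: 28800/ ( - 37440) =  - 2^1 * 5^1*13^( - 1) = - 10/13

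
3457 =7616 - 4159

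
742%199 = 145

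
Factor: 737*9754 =7188698=2^1*11^1*67^1*4877^1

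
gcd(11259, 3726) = 81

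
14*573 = 8022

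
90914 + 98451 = 189365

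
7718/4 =1929 + 1/2 = 1929.50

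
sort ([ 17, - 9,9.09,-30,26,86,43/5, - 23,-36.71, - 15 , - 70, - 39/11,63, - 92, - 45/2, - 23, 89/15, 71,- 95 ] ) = [ - 95, - 92 ,- 70, - 36.71, - 30 ,-23, - 23, - 45/2 , - 15,-9, - 39/11,  89/15, 43/5,9.09, 17 , 26,63,71,86]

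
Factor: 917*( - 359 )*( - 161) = 53001683 = 7^2*23^1*131^1*359^1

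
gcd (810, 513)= 27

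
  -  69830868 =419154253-488985121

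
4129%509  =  57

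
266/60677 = 266/60677 =0.00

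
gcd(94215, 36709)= 1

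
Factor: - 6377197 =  - 6377197^1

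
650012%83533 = 65281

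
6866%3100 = 666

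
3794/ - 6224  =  -1897/3112 = - 0.61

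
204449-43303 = 161146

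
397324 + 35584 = 432908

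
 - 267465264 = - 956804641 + 689339377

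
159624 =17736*9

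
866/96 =9 +1/48 = 9.02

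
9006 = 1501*6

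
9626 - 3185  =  6441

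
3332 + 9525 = 12857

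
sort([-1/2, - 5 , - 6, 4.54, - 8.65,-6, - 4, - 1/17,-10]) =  [ - 10,-8.65, - 6, - 6 , - 5, - 4, - 1/2, - 1/17,  4.54] 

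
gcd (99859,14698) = 1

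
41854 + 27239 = 69093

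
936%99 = 45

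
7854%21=0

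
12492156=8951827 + 3540329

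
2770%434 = 166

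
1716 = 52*33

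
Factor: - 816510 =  - 2^1 * 3^1*5^1*17^1*1601^1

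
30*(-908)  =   - 27240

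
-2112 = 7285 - 9397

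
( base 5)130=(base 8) 50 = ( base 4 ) 220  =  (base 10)40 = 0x28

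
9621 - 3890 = 5731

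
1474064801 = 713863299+760201502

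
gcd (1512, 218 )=2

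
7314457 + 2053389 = 9367846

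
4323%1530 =1263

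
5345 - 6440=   -  1095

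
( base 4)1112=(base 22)3K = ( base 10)86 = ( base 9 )105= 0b1010110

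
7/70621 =7/70621 =0.00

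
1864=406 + 1458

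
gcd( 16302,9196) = 418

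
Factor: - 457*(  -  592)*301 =2^4*7^1 *37^1*43^1* 457^1=81433744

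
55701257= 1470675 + 54230582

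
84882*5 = 424410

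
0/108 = 0 = 0.00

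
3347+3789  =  7136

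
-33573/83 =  - 33573/83 = -  404.49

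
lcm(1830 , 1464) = 7320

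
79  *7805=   616595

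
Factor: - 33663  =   - 3^1*7^2 * 229^1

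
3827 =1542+2285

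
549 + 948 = 1497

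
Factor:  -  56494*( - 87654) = 4951925076 = 2^2*  3^1*7^1*47^1*601^1*2087^1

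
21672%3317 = 1770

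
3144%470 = 324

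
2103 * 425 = 893775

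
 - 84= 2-86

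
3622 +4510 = 8132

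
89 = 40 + 49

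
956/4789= 956/4789 =0.20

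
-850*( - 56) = 47600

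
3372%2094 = 1278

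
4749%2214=321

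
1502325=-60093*(  -  25 )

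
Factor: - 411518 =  - 2^1*205759^1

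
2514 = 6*419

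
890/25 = 178/5 = 35.60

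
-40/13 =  - 4+12/13 = - 3.08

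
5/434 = 5/434= 0.01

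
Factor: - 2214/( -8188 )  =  2^( -1 )*3^3 * 23^( - 1)*41^1*89^( - 1) = 1107/4094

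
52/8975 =52/8975 = 0.01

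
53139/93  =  17713/31=571.39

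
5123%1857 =1409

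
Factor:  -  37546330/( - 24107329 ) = 2^1*5^1*79^1 *47527^1 * 24107329^( - 1 )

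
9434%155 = 134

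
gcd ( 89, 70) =1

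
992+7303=8295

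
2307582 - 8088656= - 5781074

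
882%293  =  3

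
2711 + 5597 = 8308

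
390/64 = 6 + 3/32=6.09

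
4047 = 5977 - 1930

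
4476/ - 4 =-1119 +0/1 = - 1119.00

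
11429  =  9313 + 2116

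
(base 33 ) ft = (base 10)524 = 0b1000001100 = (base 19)18b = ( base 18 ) 1B2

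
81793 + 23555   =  105348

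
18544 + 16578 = 35122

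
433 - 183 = 250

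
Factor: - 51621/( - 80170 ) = 2^(  -  1)*3^1*5^( - 1)*8017^( - 1)*17207^1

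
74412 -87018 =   -  12606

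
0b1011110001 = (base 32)nh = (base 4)23301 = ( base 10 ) 753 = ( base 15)353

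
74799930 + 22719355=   97519285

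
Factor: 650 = 2^1*5^2*13^1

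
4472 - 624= 3848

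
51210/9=5690 =5690.00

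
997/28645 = 997/28645 = 0.03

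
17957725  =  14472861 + 3484864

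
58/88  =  29/44 = 0.66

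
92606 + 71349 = 163955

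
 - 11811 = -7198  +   - 4613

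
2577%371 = 351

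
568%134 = 32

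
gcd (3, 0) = 3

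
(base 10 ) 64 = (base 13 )4c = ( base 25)2E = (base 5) 224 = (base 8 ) 100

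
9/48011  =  9/48011 = 0.00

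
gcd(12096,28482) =6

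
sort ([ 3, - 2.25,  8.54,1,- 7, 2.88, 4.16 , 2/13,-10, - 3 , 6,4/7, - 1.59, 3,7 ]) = [-10, - 7,-3,- 2.25,- 1.59, 2/13,4/7,1,2.88,3,  3, 4.16 , 6, 7,8.54 ] 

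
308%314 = 308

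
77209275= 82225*939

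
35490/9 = 3943 + 1/3=3943.33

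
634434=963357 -328923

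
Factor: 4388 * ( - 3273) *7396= -2^4*3^1* 43^2*1091^1*1097^1 = -106220789904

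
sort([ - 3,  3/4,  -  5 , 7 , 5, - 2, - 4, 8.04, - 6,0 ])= [ - 6,-5, - 4, - 3,- 2, 0, 3/4,5,7,8.04] 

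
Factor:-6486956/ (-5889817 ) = 2^2*7^1*23^( - 1)*231677^1*256079^(-1) 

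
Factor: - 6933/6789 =  -  2311/2263 = - 31^( - 1)*73^( - 1) * 2311^1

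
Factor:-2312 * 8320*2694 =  - 2^11*3^1*5^1* 13^1*17^2*449^1 =-51821352960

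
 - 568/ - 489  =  1 + 79/489 = 1.16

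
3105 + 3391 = 6496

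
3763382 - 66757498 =-62994116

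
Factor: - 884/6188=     -  7^( - 1)=- 1/7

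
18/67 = 18/67 = 0.27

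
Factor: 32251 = 32251^1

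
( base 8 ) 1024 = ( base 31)h5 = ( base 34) FM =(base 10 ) 532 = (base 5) 4112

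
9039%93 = 18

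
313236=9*34804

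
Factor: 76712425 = 5^2 *3068497^1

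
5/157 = 5/157 =0.03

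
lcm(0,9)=0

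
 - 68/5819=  - 1 + 5751/5819=- 0.01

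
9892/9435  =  1 + 457/9435 =1.05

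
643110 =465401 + 177709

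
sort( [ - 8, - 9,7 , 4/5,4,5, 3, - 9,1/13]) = [ - 9, - 9, - 8,1/13, 4/5,3,4, 5, 7 ]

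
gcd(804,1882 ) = 2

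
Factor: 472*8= 3776 = 2^6*59^1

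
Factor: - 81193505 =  - 5^1*83^1*179^1*1093^1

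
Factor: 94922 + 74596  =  169518 = 2^1 * 3^1*19^1*1487^1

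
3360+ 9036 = 12396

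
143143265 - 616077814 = -472934549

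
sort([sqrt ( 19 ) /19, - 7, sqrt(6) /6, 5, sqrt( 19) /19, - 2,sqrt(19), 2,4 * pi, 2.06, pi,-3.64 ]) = [ - 7, - 3.64, - 2, sqrt(19)/19,sqrt( 19 )/19,sqrt(6) /6,2, 2.06, pi,sqrt(19),  5, 4* pi] 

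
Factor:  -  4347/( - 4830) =2^ ( - 1) * 3^2 * 5^(- 1) = 9/10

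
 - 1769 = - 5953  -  -4184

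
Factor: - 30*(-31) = 2^1*3^1*5^1*31^1= 930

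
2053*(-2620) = -5378860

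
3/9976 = 3/9976 = 0.00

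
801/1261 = 801/1261 =0.64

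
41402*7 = 289814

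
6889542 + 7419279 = 14308821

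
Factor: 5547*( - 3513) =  - 19486611 = -3^2*43^2*1171^1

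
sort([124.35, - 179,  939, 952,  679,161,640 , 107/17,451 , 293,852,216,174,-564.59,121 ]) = [ - 564.59, - 179, 107/17,121,124.35, 161 , 174 , 216,  293, 451,640 , 679, 852,939, 952 ]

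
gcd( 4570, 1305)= 5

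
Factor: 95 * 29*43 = 118465 = 5^1*19^1*29^1*43^1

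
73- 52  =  21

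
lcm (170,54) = 4590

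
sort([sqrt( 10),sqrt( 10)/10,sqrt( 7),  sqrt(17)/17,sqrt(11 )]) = [sqrt( 17)/17,sqrt( 10)/10,sqrt( 7),sqrt( 10 ),  sqrt( 11 ) ] 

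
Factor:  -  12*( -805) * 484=2^4*3^1 * 5^1*7^1*11^2*23^1 = 4675440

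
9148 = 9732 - 584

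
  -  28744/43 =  - 669 + 23/43=-  668.47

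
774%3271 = 774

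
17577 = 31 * 567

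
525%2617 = 525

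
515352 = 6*85892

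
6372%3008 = 356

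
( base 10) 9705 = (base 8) 22751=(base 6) 112533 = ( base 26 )e97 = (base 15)2D20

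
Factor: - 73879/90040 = - 2^ ( - 3)*5^( - 1)*13^1*2251^(  -  1 ) * 5683^1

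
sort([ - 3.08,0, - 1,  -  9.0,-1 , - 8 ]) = [ - 9.0, - 8, - 3.08, - 1,-1,0]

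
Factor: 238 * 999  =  237762= 2^1*3^3*7^1* 17^1*37^1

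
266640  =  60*4444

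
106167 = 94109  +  12058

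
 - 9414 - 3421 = - 12835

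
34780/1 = 34780 = 34780.00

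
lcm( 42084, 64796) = 4082148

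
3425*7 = 23975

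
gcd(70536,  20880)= 24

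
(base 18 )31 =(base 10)55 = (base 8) 67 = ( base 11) 50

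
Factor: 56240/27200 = 703/340 = 2^( - 2) * 5^(-1)*17^( - 1 )*19^1*37^1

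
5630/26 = 2815/13 = 216.54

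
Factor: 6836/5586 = 3418/2793 = 2^1*3^( - 1)*7^(-2)*19^( - 1)*1709^1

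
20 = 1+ 19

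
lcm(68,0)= 0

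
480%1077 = 480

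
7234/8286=3617/4143 = 0.87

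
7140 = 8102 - 962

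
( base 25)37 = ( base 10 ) 82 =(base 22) 3g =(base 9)101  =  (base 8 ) 122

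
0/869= 0 = 0.00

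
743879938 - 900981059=-157101121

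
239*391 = 93449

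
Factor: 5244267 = 3^1*7^1*249727^1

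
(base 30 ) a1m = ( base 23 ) H2D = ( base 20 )12CC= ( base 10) 9052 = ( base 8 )21534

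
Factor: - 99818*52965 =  - 2^1*3^2*5^1*11^1*29^1*107^1 * 1721^1  =  - 5286860370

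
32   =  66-34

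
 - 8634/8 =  - 4317/4=- 1079.25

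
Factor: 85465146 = 2^1*3^1 * 13^1*29^1 * 37783^1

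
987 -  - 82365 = 83352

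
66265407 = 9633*6879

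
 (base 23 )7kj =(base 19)bb2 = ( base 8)10126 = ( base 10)4182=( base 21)9a3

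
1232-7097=-5865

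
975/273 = 25/7 = 3.57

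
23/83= 23/83=0.28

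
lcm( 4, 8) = 8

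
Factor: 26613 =3^2*2957^1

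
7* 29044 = 203308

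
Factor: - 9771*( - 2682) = 26205822 = 2^1*3^3*149^1*3257^1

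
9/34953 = 3/11651=   0.00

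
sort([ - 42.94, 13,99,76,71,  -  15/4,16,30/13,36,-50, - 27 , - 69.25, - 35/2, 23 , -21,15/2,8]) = [  -  69.25,-50,- 42.94, - 27, - 21, - 35/2,-15/4,30/13,15/2,8, 13,16, 23, 36, 71,76,99 ]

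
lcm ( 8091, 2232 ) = 64728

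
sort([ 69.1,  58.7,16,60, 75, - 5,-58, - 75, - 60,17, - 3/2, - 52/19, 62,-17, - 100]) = [-100,  -  75,- 60 , - 58,  -  17, - 5,-52/19, - 3/2,  16, 17,  58.7,60 , 62,69.1,  75]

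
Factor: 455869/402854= 2^(-1)*71^( - 1)*151^1 * 2837^(-1)*3019^1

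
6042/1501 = 318/79 = 4.03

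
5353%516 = 193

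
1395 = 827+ 568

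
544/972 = 136/243 = 0.56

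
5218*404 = 2108072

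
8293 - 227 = 8066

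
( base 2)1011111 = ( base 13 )74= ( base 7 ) 164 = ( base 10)95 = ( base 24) 3N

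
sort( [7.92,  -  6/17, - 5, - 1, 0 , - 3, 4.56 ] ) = [-5, - 3, - 1,  -  6/17 , 0, 4.56, 7.92 ] 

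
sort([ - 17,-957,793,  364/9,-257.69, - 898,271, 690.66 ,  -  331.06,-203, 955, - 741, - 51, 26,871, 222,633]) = [ - 957,-898, - 741, - 331.06, - 257.69, - 203, - 51, - 17 , 26, 364/9, 222 , 271, 633, 690.66, 793, 871,955 ]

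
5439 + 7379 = 12818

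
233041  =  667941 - 434900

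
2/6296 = 1/3148 = 0.00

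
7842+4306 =12148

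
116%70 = 46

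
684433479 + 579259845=1263693324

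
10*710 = 7100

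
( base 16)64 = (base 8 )144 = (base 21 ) 4G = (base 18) 5a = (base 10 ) 100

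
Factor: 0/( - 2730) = 0^1 = 0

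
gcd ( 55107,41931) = 27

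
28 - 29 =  - 1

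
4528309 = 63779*71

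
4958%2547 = 2411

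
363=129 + 234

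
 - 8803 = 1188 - 9991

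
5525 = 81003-75478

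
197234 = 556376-359142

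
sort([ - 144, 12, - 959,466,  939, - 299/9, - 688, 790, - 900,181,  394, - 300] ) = [ - 959, - 900 , - 688, - 300, - 144, - 299/9,  12, 181, 394,  466, 790,  939]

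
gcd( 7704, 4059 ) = 9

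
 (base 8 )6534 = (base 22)71a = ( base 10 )3420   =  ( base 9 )4620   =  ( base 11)262a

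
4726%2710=2016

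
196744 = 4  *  49186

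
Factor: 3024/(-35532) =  - 2^2*47^( - 1) = - 4/47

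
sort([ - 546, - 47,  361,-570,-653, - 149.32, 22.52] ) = [ - 653, - 570,-546, - 149.32, - 47, 22.52, 361] 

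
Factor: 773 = 773^1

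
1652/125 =1652/125 =13.22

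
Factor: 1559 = 1559^1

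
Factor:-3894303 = -3^1 * 7^1*41^1*4523^1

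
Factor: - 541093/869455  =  -5^( - 1 )*7^1*17^1*4547^1 * 173891^(  -  1) 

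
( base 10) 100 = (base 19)55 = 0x64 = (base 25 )40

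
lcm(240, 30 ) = 240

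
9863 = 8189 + 1674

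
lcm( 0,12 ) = 0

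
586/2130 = 293/1065= 0.28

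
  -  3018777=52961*( - 57)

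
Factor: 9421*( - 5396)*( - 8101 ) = 2^2*19^1*71^1*8101^1*9421^1 = 411820135316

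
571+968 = 1539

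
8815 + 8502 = 17317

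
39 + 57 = 96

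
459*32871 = 15087789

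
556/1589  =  556/1589 = 0.35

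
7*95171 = 666197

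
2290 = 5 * 458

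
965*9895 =9548675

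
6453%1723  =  1284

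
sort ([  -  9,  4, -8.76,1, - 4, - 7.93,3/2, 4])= [- 9, - 8.76, -7.93,-4,1, 3/2,4,4]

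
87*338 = 29406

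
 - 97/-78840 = 97/78840  =  0.00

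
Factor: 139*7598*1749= 1847157378 = 2^1*3^1* 11^1*29^1*53^1*131^1* 139^1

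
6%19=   6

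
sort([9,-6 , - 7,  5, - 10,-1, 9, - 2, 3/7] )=[ -10, - 7,-6, - 2, - 1, 3/7,5,9 , 9]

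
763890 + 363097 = 1126987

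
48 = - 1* (  -  48)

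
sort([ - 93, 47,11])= [ - 93,11,47 ] 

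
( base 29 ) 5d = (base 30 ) 58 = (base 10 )158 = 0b10011110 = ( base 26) 62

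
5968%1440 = 208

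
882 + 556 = 1438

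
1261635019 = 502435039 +759199980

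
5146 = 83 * 62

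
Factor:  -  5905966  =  -2^1 * 11^1*29^1 * 9257^1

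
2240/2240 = 1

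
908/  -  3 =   -  303 + 1/3=- 302.67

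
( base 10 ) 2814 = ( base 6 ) 21010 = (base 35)2ae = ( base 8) 5376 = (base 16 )AFE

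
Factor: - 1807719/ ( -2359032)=602573/786344 =2^( - 3)*13^( - 1)*743^1*811^1 * 7561^( - 1 )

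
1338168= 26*51468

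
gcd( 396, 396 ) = 396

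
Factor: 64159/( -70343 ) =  - 7^ ( - 1 )*13^( - 1)*83^1 = - 83/91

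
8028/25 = 321 + 3/25 = 321.12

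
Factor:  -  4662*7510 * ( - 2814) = 98522698680 = 2^3*3^3*5^1*7^2*37^1*67^1*751^1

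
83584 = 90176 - 6592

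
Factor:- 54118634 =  - 2^1 * 79^1*461^1 *743^1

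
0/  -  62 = 0/1 = - 0.00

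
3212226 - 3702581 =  - 490355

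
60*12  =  720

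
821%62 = 15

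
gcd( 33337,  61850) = 1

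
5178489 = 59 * 87771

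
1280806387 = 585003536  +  695802851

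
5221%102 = 19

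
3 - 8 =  - 5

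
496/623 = 496/623 = 0.80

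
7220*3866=27912520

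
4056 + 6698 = 10754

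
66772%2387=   2323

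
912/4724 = 228/1181 = 0.19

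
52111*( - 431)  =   - 22459841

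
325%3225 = 325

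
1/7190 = 1/7190 = 0.00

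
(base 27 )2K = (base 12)62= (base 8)112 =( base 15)4e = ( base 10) 74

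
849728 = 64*13277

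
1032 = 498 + 534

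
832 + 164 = 996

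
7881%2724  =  2433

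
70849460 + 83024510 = 153873970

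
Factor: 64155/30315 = 91/43 =7^1*13^1*43^(- 1 )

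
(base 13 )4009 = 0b10001001011101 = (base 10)8797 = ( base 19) 1570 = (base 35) 76c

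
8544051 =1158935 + 7385116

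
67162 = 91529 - 24367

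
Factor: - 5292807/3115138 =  - 407139/239626 = -2^(  -  1)*3^1*113^1*1201^1*119813^(-1)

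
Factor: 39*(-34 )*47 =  -62322 = - 2^1*3^1*13^1*17^1*47^1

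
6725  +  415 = 7140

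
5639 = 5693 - 54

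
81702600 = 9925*8232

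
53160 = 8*6645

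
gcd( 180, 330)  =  30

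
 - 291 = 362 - 653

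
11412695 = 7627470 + 3785225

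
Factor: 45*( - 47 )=-3^2*5^1*47^1= - 2115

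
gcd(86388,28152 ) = 276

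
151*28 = 4228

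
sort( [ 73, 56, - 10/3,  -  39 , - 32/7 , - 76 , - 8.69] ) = [ - 76,-39 , - 8.69, - 32/7, -10/3,56, 73]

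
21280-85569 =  - 64289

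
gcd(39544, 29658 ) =9886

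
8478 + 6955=15433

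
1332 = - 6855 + 8187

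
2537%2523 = 14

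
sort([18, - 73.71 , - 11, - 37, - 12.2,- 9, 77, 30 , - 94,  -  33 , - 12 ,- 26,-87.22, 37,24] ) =[ - 94,  -  87.22,-73.71,- 37 , - 33, - 26, - 12.2 ,  -  12, - 11,-9, 18, 24, 30, 37, 77 ] 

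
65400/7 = 65400/7 = 9342.86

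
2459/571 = 4+175/571 = 4.31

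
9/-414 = -1 + 45/46=- 0.02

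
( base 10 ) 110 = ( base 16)6E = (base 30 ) 3K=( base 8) 156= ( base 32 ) 3E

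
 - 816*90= - 73440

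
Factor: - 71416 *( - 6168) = 2^6 * 3^1*79^1 * 113^1*257^1  =  440493888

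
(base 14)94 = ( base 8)202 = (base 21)64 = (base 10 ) 130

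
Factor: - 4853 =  -23^1*211^1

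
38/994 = 19/497 = 0.04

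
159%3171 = 159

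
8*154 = 1232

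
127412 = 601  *212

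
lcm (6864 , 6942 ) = 610896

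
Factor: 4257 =3^2 *11^1*43^1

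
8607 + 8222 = 16829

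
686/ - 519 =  - 686/519=- 1.32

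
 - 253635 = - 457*555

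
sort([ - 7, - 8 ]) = [- 8, - 7] 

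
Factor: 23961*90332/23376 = 2^(  -  2)*7^2*11^1*163^1*487^( - 1) *2053^1=180370421/1948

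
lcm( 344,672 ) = 28896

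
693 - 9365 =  - 8672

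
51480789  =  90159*571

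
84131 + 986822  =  1070953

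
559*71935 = 40211665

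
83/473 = 83/473 = 0.18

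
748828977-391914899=356914078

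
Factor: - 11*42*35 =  - 16170 = - 2^1* 3^1*5^1*7^2*11^1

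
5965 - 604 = 5361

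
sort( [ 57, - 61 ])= [ - 61,57 ] 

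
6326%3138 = 50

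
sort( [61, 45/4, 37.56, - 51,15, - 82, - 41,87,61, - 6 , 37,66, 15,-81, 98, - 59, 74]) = [ -82, -81, - 59, - 51,  -  41, - 6, 45/4, 15,15, 37,37.56,61,61, 66,  74,  87, 98]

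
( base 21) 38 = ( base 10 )71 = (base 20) 3B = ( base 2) 1000111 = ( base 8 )107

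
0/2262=0 = 0.00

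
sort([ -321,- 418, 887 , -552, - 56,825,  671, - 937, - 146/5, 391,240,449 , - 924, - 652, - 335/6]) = [ - 937, - 924, - 652,- 552, - 418, - 321, - 56, - 335/6, - 146/5,240, 391 , 449, 671,  825, 887]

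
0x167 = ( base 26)DL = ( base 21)H2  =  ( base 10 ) 359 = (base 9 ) 438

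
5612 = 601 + 5011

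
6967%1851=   1414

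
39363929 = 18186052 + 21177877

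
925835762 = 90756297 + 835079465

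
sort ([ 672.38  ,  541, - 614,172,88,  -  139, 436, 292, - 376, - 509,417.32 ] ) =[ - 614  , - 509, - 376, - 139,88,172,292,417.32 , 436,541, 672.38 ] 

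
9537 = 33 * 289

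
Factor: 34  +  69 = 103 = 103^1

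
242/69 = 242/69 = 3.51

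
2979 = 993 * 3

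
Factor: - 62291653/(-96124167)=3^ (  -  2 ) * 10680463^ (-1 )*62291653^1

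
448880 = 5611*80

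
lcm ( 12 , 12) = 12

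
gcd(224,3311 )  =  7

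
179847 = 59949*3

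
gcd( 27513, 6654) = 3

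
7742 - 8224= -482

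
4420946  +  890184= 5311130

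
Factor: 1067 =11^1*97^1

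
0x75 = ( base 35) 3C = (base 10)117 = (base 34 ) 3f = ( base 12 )99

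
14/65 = 14/65=0.22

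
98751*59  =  5826309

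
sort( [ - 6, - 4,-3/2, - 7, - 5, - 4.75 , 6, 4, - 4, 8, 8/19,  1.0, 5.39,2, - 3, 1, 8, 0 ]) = [ - 7, - 6, - 5, - 4.75,-4, -4 ,- 3 ,-3/2,0,8/19, 1.0, 1, 2, 4,5.39,6, 8,8 ]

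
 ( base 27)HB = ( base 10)470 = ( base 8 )726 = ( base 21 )118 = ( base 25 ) IK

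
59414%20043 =19328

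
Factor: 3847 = 3847^1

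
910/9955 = 182/1991 = 0.09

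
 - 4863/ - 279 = 17 + 40/93  =  17.43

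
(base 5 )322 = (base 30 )2r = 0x57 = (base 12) 73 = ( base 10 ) 87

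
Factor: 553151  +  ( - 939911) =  - 386760  =  -  2^3*3^1*5^1 * 11^1*293^1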